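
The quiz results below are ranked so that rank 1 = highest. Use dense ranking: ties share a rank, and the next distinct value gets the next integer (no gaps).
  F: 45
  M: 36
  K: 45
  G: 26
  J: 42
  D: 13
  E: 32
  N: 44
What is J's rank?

3

Sorted (descending): 45, 45, 44, 42, 36, 32, 26, 13
The 2 values of 45 share dense rank 1.
Remaining distinct values take the next consecutive integers.
J has value 42 → rank 3.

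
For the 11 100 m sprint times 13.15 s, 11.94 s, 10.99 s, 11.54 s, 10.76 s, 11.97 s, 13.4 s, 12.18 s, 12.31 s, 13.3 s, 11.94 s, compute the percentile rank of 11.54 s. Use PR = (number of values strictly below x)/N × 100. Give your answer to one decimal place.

18.2

N = 11.
Strictly below 11.54: 2. Equal to 11.54: 1.
PR = 2/11 × 100 = 18.2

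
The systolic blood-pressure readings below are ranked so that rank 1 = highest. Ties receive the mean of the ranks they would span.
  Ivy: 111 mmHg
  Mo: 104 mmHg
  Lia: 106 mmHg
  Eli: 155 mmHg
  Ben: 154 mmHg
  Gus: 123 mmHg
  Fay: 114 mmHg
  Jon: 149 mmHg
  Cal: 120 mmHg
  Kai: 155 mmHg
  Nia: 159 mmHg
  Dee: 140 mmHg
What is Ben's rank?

Sorted (descending): 159, 155, 155, 154, 149, 140, 123, 120, 114, 111, 106, 104
The 2 values of 155 occupy positions 2–3 → average rank (2+3)/2 = 2.5.
Ben has value 154 mmHg → rank 4.

4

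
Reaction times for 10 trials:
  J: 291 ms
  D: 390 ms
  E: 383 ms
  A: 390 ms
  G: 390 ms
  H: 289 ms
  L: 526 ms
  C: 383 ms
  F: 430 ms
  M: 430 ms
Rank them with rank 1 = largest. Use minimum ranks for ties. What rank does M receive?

2

Sorted (descending): 526, 430, 430, 390, 390, 390, 383, 383, 291, 289
The 2 values of 430 occupy positions 2–3 → each gets rank 2.
The 3 values of 390 occupy positions 4–6 → each gets rank 4.
The 2 values of 383 occupy positions 7–8 → each gets rank 7.
M has value 430 ms → rank 2.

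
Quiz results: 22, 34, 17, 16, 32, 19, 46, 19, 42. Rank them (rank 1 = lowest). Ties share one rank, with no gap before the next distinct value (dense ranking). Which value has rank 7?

42

Sorted (ascending): 16, 17, 19, 19, 22, 32, 34, 42, 46
The 2 values of 19 share dense rank 3.
Remaining distinct values take the next consecutive integers.
Rank 7 → value 42.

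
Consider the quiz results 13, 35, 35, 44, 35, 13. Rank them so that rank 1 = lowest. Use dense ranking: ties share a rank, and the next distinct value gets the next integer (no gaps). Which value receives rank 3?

44

Sorted (ascending): 13, 13, 35, 35, 35, 44
The 2 values of 13 share dense rank 1.
The 3 values of 35 share dense rank 2.
Remaining distinct values take the next consecutive integers.
Rank 3 → value 44.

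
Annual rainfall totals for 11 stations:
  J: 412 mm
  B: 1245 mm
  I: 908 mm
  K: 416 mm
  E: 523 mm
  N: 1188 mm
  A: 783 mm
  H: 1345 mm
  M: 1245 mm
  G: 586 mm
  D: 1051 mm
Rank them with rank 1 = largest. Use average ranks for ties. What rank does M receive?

2.5

Sorted (descending): 1345, 1245, 1245, 1188, 1051, 908, 783, 586, 523, 416, 412
The 2 values of 1245 occupy positions 2–3 → average rank (2+3)/2 = 2.5.
M has value 1245 mm → rank 2.5.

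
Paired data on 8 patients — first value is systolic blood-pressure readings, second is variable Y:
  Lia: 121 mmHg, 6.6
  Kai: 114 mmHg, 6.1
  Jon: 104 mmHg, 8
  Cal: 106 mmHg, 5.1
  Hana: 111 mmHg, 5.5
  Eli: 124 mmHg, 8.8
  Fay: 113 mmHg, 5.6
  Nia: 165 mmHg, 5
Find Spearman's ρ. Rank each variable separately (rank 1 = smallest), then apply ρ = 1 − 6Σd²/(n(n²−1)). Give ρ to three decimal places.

Ranks of variable 1: 6, 5, 1, 2, 3, 7, 4, 8
Ranks of variable 2: 6, 5, 7, 2, 3, 8, 4, 1
d = r₁ − r₂: 0, 0, -6, 0, 0, -1, 0, 7
d²: 0, 0, 36, 0, 0, 1, 0, 49; Σd² = 86
ρ = 1 − 6·86/(8·63) = 1 − 516/504 = -0.024

-0.024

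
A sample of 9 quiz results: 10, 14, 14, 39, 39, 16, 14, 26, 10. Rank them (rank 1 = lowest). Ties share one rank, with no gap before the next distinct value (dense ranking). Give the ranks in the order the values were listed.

1, 2, 2, 5, 5, 3, 2, 4, 1

Sorted (ascending): 10, 10, 14, 14, 14, 16, 26, 39, 39
The 2 values of 10 share dense rank 1.
The 3 values of 14 share dense rank 2.
The 2 values of 39 share dense rank 5.
Remaining distinct values take the next consecutive integers.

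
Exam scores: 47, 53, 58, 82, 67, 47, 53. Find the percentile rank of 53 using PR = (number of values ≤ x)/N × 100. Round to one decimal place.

57.1

N = 7.
Strictly below 53: 2. Equal to 53: 2.
PR = 4/7 × 100 = 57.1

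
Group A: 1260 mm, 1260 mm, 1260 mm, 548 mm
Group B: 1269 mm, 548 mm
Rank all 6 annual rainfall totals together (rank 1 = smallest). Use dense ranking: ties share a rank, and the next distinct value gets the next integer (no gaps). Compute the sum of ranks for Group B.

Sorted (ascending): 548, 548, 1260, 1260, 1260, 1269
The 2 values of 548 share dense rank 1.
The 3 values of 1260 share dense rank 2.
Remaining distinct values take the next consecutive integers.
Group B values → pooled ranks: 1269→3, 548→1
Rank sum = 3 + 1 = 4

4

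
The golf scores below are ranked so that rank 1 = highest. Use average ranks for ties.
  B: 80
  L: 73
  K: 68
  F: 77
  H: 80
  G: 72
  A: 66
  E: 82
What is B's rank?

Sorted (descending): 82, 80, 80, 77, 73, 72, 68, 66
The 2 values of 80 occupy positions 2–3 → average rank (2+3)/2 = 2.5.
B has value 80 → rank 2.5.

2.5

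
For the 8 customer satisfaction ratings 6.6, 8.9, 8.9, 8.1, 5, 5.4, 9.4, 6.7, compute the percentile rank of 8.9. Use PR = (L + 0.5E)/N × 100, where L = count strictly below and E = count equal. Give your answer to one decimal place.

N = 8.
Strictly below 8.9: 5. Equal to 8.9: 2.
PR = (5 + 0.5·2)/8 × 100 = 75.0

75.0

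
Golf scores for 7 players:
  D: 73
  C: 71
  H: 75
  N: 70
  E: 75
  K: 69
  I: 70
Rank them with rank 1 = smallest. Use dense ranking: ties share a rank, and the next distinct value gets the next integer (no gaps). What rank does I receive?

Sorted (ascending): 69, 70, 70, 71, 73, 75, 75
The 2 values of 70 share dense rank 2.
The 2 values of 75 share dense rank 5.
Remaining distinct values take the next consecutive integers.
I has value 70 → rank 2.

2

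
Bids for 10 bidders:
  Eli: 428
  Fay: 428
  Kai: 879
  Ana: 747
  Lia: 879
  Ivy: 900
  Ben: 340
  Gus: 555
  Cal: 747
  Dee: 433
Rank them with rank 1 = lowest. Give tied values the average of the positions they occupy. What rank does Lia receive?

8.5

Sorted (ascending): 340, 428, 428, 433, 555, 747, 747, 879, 879, 900
The 2 values of 428 occupy positions 2–3 → average rank (2+3)/2 = 2.5.
The 2 values of 747 occupy positions 6–7 → average rank (6+7)/2 = 6.5.
The 2 values of 879 occupy positions 8–9 → average rank (8+9)/2 = 8.5.
Lia has value 879 → rank 8.5.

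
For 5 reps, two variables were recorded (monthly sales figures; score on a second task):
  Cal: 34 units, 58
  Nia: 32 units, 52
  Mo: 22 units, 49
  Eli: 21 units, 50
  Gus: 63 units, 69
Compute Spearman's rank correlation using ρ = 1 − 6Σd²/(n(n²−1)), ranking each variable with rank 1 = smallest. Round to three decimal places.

Ranks of variable 1: 4, 3, 2, 1, 5
Ranks of variable 2: 4, 3, 1, 2, 5
d = r₁ − r₂: 0, 0, 1, -1, 0
d²: 0, 0, 1, 1, 0; Σd² = 2
ρ = 1 − 6·2/(5·24) = 1 − 12/120 = 0.900

0.900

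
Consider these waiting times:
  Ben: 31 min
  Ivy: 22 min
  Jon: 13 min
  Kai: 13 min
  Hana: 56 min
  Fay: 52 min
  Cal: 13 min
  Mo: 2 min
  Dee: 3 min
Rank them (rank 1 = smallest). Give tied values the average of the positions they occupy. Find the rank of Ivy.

Sorted (ascending): 2, 3, 13, 13, 13, 22, 31, 52, 56
The 3 values of 13 occupy positions 3–5 → average rank 4.
Ivy has value 22 min → rank 6.

6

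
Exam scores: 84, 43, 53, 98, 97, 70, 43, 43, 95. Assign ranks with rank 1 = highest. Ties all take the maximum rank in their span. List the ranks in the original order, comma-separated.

Sorted (descending): 98, 97, 95, 84, 70, 53, 43, 43, 43
The 3 values of 43 occupy positions 7–9 → each gets rank 9.

4, 9, 6, 1, 2, 5, 9, 9, 3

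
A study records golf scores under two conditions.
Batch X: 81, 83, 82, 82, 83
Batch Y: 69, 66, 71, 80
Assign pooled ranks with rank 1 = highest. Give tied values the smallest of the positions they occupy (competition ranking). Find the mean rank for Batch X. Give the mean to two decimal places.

2.60

Sorted (descending): 83, 83, 82, 82, 81, 80, 71, 69, 66
The 2 values of 83 occupy positions 1–2 → each gets rank 1.
The 2 values of 82 occupy positions 3–4 → each gets rank 3.
Batch X values → pooled ranks: 81→5, 83→1, 82→3, 82→3, 83→1
Mean rank = (5 + 1 + 3 + 3 + 1) / 5 = 2.60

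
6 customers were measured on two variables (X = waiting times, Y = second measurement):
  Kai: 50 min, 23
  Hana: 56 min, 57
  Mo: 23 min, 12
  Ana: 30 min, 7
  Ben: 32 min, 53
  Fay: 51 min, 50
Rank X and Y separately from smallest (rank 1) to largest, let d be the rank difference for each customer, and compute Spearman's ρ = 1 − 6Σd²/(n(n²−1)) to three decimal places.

Ranks of variable 1: 4, 6, 1, 2, 3, 5
Ranks of variable 2: 3, 6, 2, 1, 5, 4
d = r₁ − r₂: 1, 0, -1, 1, -2, 1
d²: 1, 0, 1, 1, 4, 1; Σd² = 8
ρ = 1 − 6·8/(6·35) = 1 − 48/210 = 0.771

0.771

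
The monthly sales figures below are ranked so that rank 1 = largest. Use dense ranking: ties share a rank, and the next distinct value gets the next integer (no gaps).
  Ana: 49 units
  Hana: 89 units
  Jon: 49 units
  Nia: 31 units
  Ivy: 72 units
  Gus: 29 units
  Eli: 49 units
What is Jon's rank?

Sorted (descending): 89, 72, 49, 49, 49, 31, 29
The 3 values of 49 share dense rank 3.
Remaining distinct values take the next consecutive integers.
Jon has value 49 units → rank 3.

3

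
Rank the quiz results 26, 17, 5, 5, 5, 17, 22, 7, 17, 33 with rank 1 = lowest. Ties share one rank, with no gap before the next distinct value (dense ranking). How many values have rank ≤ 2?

4

Sorted (ascending): 5, 5, 5, 7, 17, 17, 17, 22, 26, 33
The 3 values of 5 share dense rank 1.
The 3 values of 17 share dense rank 3.
Remaining distinct values take the next consecutive integers.
Ranks ≤ 2: {1, 1, 1, 2} → 4 values.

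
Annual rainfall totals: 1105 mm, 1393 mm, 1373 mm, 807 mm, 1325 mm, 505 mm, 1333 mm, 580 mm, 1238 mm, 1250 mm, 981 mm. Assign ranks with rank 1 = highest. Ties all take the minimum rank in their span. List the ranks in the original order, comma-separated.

7, 1, 2, 9, 4, 11, 3, 10, 6, 5, 8

Sorted (descending): 1393, 1373, 1333, 1325, 1250, 1238, 1105, 981, 807, 580, 505
No ties — each value takes its position as its rank.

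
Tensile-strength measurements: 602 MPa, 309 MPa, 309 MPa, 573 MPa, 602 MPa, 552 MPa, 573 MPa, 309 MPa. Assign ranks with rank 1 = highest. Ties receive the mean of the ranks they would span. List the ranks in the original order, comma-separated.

1.5, 7, 7, 3.5, 1.5, 5, 3.5, 7

Sorted (descending): 602, 602, 573, 573, 552, 309, 309, 309
The 2 values of 602 occupy positions 1–2 → average rank (1+2)/2 = 1.5.
The 2 values of 573 occupy positions 3–4 → average rank (3+4)/2 = 3.5.
The 3 values of 309 occupy positions 6–8 → average rank 7.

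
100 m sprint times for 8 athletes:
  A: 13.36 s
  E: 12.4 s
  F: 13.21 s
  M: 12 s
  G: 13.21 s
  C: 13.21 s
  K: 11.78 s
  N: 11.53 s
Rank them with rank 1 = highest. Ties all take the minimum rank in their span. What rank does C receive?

Sorted (descending): 13.36, 13.21, 13.21, 13.21, 12.4, 12, 11.78, 11.53
The 3 values of 13.21 occupy positions 2–4 → each gets rank 2.
C has value 13.21 s → rank 2.

2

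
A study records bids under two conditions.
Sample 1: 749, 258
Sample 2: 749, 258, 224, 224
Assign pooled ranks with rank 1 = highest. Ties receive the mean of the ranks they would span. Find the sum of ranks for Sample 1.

5

Sorted (descending): 749, 749, 258, 258, 224, 224
The 2 values of 749 occupy positions 1–2 → average rank (1+2)/2 = 1.5.
The 2 values of 258 occupy positions 3–4 → average rank (3+4)/2 = 3.5.
The 2 values of 224 occupy positions 5–6 → average rank (5+6)/2 = 5.5.
Sample 1 values → pooled ranks: 749→1.5, 258→3.5
Rank sum = 1.5 + 3.5 = 5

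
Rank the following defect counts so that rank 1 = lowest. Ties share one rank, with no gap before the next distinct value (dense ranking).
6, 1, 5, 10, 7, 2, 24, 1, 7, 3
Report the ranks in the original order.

Sorted (ascending): 1, 1, 2, 3, 5, 6, 7, 7, 10, 24
The 2 values of 1 share dense rank 1.
The 2 values of 7 share dense rank 6.
Remaining distinct values take the next consecutive integers.

5, 1, 4, 7, 6, 2, 8, 1, 6, 3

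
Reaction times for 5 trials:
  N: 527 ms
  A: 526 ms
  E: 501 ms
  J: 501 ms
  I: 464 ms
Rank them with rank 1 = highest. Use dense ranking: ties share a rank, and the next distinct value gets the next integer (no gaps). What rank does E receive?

Sorted (descending): 527, 526, 501, 501, 464
The 2 values of 501 share dense rank 3.
Remaining distinct values take the next consecutive integers.
E has value 501 ms → rank 3.

3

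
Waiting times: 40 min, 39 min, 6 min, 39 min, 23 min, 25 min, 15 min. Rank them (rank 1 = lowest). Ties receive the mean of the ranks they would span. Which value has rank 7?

Sorted (ascending): 6, 15, 23, 25, 39, 39, 40
The 2 values of 39 occupy positions 5–6 → average rank (5+6)/2 = 5.5.
Rank 7 → value 40.

40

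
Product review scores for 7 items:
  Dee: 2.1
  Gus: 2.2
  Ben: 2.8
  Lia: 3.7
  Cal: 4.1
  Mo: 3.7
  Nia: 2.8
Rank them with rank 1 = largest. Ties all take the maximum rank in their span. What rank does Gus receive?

6

Sorted (descending): 4.1, 3.7, 3.7, 2.8, 2.8, 2.2, 2.1
The 2 values of 3.7 occupy positions 2–3 → each gets rank 3.
The 2 values of 2.8 occupy positions 4–5 → each gets rank 5.
Gus has value 2.2 → rank 6.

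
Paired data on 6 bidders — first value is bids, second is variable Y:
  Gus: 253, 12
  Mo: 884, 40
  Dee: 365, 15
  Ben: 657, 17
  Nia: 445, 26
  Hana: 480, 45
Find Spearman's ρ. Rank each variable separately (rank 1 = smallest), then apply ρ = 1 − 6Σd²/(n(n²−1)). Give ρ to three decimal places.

Ranks of variable 1: 1, 6, 2, 5, 3, 4
Ranks of variable 2: 1, 5, 2, 3, 4, 6
d = r₁ − r₂: 0, 1, 0, 2, -1, -2
d²: 0, 1, 0, 4, 1, 4; Σd² = 10
ρ = 1 − 6·10/(6·35) = 1 − 60/210 = 0.714

0.714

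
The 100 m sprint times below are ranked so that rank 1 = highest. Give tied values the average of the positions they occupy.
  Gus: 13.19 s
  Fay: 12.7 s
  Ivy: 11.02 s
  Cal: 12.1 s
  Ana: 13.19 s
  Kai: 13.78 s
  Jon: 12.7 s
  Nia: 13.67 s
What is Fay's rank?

5.5

Sorted (descending): 13.78, 13.67, 13.19, 13.19, 12.7, 12.7, 12.1, 11.02
The 2 values of 13.19 occupy positions 3–4 → average rank (3+4)/2 = 3.5.
The 2 values of 12.7 occupy positions 5–6 → average rank (5+6)/2 = 5.5.
Fay has value 12.7 s → rank 5.5.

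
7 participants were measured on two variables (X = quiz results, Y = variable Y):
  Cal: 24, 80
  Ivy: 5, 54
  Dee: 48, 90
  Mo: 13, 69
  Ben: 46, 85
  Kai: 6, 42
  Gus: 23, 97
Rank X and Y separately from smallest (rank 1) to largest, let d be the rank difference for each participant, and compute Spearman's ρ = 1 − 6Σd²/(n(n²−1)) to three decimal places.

0.750

Ranks of variable 1: 5, 1, 7, 3, 6, 2, 4
Ranks of variable 2: 4, 2, 6, 3, 5, 1, 7
d = r₁ − r₂: 1, -1, 1, 0, 1, 1, -3
d²: 1, 1, 1, 0, 1, 1, 9; Σd² = 14
ρ = 1 − 6·14/(7·48) = 1 − 84/336 = 0.750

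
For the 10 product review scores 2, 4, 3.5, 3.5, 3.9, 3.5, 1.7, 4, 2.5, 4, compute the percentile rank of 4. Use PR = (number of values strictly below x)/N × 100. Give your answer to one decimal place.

N = 10.
Strictly below 4: 7. Equal to 4: 3.
PR = 7/10 × 100 = 70.0

70.0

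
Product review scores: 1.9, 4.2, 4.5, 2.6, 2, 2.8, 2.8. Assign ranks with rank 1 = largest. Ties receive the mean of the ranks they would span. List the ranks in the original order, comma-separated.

7, 2, 1, 5, 6, 3.5, 3.5

Sorted (descending): 4.5, 4.2, 2.8, 2.8, 2.6, 2, 1.9
The 2 values of 2.8 occupy positions 3–4 → average rank (3+4)/2 = 3.5.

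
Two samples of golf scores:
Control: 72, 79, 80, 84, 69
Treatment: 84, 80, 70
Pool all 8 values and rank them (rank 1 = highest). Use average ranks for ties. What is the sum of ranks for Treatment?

12

Sorted (descending): 84, 84, 80, 80, 79, 72, 70, 69
The 2 values of 84 occupy positions 1–2 → average rank (1+2)/2 = 1.5.
The 2 values of 80 occupy positions 3–4 → average rank (3+4)/2 = 3.5.
Treatment values → pooled ranks: 84→1.5, 80→3.5, 70→7
Rank sum = 1.5 + 3.5 + 7 = 12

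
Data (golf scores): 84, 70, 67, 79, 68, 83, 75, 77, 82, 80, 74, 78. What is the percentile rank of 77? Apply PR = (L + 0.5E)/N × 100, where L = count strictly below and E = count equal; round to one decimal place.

N = 12.
Strictly below 77: 5. Equal to 77: 1.
PR = (5 + 0.5·1)/12 × 100 = 45.8

45.8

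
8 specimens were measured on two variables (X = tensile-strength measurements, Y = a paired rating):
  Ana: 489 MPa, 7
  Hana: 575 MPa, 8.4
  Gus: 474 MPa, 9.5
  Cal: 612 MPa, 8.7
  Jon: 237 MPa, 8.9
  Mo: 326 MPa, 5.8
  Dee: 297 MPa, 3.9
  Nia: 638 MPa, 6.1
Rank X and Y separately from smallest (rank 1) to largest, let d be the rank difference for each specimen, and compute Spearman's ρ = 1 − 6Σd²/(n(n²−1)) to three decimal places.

Ranks of variable 1: 5, 6, 4, 7, 1, 3, 2, 8
Ranks of variable 2: 4, 5, 8, 6, 7, 2, 1, 3
d = r₁ − r₂: 1, 1, -4, 1, -6, 1, 1, 5
d²: 1, 1, 16, 1, 36, 1, 1, 25; Σd² = 82
ρ = 1 − 6·82/(8·63) = 1 − 492/504 = 0.024

0.024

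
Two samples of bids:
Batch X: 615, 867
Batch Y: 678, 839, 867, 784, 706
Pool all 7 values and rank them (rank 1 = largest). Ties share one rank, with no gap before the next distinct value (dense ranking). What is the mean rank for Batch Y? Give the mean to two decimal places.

Sorted (descending): 867, 867, 839, 784, 706, 678, 615
The 2 values of 867 share dense rank 1.
Remaining distinct values take the next consecutive integers.
Batch Y values → pooled ranks: 678→5, 839→2, 867→1, 784→3, 706→4
Mean rank = (5 + 2 + 1 + 3 + 4) / 5 = 3.00

3.00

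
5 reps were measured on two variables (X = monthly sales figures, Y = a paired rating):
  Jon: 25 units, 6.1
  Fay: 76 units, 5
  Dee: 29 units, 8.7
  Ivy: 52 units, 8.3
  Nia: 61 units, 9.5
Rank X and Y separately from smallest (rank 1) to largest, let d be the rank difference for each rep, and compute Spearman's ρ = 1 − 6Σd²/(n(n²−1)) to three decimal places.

Ranks of variable 1: 1, 5, 2, 3, 4
Ranks of variable 2: 2, 1, 4, 3, 5
d = r₁ − r₂: -1, 4, -2, 0, -1
d²: 1, 16, 4, 0, 1; Σd² = 22
ρ = 1 − 6·22/(5·24) = 1 − 132/120 = -0.100

-0.100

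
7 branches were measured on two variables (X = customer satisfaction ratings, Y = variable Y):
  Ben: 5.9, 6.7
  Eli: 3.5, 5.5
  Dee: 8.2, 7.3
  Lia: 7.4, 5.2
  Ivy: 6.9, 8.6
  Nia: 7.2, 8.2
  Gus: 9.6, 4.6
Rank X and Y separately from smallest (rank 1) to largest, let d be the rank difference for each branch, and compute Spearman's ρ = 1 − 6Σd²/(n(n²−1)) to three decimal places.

-0.321

Ranks of variable 1: 2, 1, 6, 5, 3, 4, 7
Ranks of variable 2: 4, 3, 5, 2, 7, 6, 1
d = r₁ − r₂: -2, -2, 1, 3, -4, -2, 6
d²: 4, 4, 1, 9, 16, 4, 36; Σd² = 74
ρ = 1 − 6·74/(7·48) = 1 − 444/336 = -0.321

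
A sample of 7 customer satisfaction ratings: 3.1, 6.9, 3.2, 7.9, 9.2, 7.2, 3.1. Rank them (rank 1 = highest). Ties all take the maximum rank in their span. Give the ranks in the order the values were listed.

7, 4, 5, 2, 1, 3, 7

Sorted (descending): 9.2, 7.9, 7.2, 6.9, 3.2, 3.1, 3.1
The 2 values of 3.1 occupy positions 6–7 → each gets rank 7.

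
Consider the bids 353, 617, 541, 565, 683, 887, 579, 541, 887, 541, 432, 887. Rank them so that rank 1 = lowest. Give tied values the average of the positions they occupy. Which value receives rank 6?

Sorted (ascending): 353, 432, 541, 541, 541, 565, 579, 617, 683, 887, 887, 887
The 3 values of 541 occupy positions 3–5 → average rank 4.
The 3 values of 887 occupy positions 10–12 → average rank 11.
Rank 6 → value 565.

565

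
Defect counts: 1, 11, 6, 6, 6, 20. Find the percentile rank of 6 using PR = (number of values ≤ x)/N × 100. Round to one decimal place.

N = 6.
Strictly below 6: 1. Equal to 6: 3.
PR = 4/6 × 100 = 66.7

66.7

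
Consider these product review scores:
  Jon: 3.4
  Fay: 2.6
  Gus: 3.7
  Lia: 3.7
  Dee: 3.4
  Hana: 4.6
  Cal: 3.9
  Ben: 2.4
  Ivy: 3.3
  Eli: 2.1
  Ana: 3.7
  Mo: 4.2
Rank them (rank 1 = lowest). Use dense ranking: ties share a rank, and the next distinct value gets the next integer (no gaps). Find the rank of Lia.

Sorted (ascending): 2.1, 2.4, 2.6, 3.3, 3.4, 3.4, 3.7, 3.7, 3.7, 3.9, 4.2, 4.6
The 2 values of 3.4 share dense rank 5.
The 3 values of 3.7 share dense rank 6.
Remaining distinct values take the next consecutive integers.
Lia has value 3.7 → rank 6.

6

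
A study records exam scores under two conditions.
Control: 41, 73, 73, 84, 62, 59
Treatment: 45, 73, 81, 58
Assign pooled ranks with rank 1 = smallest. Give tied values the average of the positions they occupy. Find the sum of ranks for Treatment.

21

Sorted (ascending): 41, 45, 58, 59, 62, 73, 73, 73, 81, 84
The 3 values of 73 occupy positions 6–8 → average rank 7.
Treatment values → pooled ranks: 45→2, 73→7, 81→9, 58→3
Rank sum = 2 + 7 + 9 + 3 = 21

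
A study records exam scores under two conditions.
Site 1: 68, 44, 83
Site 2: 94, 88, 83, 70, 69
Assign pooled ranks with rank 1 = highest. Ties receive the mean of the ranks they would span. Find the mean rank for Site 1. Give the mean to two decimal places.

6.17

Sorted (descending): 94, 88, 83, 83, 70, 69, 68, 44
The 2 values of 83 occupy positions 3–4 → average rank (3+4)/2 = 3.5.
Site 1 values → pooled ranks: 68→7, 44→8, 83→3.5
Mean rank = (7 + 8 + 3.5) / 3 = 6.17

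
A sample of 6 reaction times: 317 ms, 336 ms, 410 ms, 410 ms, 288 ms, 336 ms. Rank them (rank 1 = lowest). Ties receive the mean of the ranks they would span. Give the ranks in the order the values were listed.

Sorted (ascending): 288, 317, 336, 336, 410, 410
The 2 values of 336 occupy positions 3–4 → average rank (3+4)/2 = 3.5.
The 2 values of 410 occupy positions 5–6 → average rank (5+6)/2 = 5.5.

2, 3.5, 5.5, 5.5, 1, 3.5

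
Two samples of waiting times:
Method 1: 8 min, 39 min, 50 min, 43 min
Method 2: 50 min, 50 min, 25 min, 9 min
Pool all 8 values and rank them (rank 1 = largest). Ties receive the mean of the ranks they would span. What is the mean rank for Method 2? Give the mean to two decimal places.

4.25

Sorted (descending): 50, 50, 50, 43, 39, 25, 9, 8
The 3 values of 50 occupy positions 1–3 → average rank 2.
Method 2 values → pooled ranks: 50→2, 50→2, 25→6, 9→7
Mean rank = (2 + 2 + 6 + 7) / 4 = 4.25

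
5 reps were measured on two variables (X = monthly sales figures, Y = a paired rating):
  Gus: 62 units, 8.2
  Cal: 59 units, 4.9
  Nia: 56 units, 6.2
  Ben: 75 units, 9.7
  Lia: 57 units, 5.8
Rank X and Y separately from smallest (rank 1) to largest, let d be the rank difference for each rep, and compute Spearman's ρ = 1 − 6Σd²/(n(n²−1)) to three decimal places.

Ranks of variable 1: 4, 3, 1, 5, 2
Ranks of variable 2: 4, 1, 3, 5, 2
d = r₁ − r₂: 0, 2, -2, 0, 0
d²: 0, 4, 4, 0, 0; Σd² = 8
ρ = 1 − 6·8/(5·24) = 1 − 48/120 = 0.600

0.600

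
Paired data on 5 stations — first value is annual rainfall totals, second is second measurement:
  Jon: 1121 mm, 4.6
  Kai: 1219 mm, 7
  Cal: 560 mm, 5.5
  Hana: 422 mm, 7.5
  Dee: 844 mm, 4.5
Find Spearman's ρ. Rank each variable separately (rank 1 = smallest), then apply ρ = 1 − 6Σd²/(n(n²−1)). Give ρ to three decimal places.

-0.300

Ranks of variable 1: 4, 5, 2, 1, 3
Ranks of variable 2: 2, 4, 3, 5, 1
d = r₁ − r₂: 2, 1, -1, -4, 2
d²: 4, 1, 1, 16, 4; Σd² = 26
ρ = 1 − 6·26/(5·24) = 1 − 156/120 = -0.300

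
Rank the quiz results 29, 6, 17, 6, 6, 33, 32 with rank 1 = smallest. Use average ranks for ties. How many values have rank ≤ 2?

Sorted (ascending): 6, 6, 6, 17, 29, 32, 33
The 3 values of 6 occupy positions 1–3 → average rank 2.
Ranks ≤ 2: {2, 2, 2} → 3 values.

3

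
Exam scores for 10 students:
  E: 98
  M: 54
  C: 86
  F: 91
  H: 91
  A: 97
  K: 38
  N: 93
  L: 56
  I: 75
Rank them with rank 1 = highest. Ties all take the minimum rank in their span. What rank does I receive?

Sorted (descending): 98, 97, 93, 91, 91, 86, 75, 56, 54, 38
The 2 values of 91 occupy positions 4–5 → each gets rank 4.
I has value 75 → rank 7.

7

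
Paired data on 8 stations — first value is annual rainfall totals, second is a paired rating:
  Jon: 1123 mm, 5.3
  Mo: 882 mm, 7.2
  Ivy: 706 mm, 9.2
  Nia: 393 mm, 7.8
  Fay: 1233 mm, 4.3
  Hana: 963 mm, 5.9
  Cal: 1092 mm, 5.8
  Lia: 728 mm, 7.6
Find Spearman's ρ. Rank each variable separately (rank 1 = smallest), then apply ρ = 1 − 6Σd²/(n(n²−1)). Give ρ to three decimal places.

Ranks of variable 1: 7, 4, 2, 1, 8, 5, 6, 3
Ranks of variable 2: 2, 5, 8, 7, 1, 4, 3, 6
d = r₁ − r₂: 5, -1, -6, -6, 7, 1, 3, -3
d²: 25, 1, 36, 36, 49, 1, 9, 9; Σd² = 166
ρ = 1 − 6·166/(8·63) = 1 − 996/504 = -0.976

-0.976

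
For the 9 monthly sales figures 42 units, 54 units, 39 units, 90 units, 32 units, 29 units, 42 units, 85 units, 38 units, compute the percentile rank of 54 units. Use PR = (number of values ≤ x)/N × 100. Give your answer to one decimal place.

77.8

N = 9.
Strictly below 54: 6. Equal to 54: 1.
PR = 7/9 × 100 = 77.8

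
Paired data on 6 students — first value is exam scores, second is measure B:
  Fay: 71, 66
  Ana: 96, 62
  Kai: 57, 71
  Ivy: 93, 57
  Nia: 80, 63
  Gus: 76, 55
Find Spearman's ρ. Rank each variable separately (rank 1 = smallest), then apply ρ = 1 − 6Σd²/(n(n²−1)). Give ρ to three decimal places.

-0.600

Ranks of variable 1: 2, 6, 1, 5, 4, 3
Ranks of variable 2: 5, 3, 6, 2, 4, 1
d = r₁ − r₂: -3, 3, -5, 3, 0, 2
d²: 9, 9, 25, 9, 0, 4; Σd² = 56
ρ = 1 − 6·56/(6·35) = 1 − 336/210 = -0.600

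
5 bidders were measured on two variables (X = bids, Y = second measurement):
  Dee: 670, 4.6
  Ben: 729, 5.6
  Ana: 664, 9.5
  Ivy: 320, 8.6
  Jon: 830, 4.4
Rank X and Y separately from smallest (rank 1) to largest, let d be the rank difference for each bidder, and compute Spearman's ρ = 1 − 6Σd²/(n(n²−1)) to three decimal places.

-0.800

Ranks of variable 1: 3, 4, 2, 1, 5
Ranks of variable 2: 2, 3, 5, 4, 1
d = r₁ − r₂: 1, 1, -3, -3, 4
d²: 1, 1, 9, 9, 16; Σd² = 36
ρ = 1 − 6·36/(5·24) = 1 − 216/120 = -0.800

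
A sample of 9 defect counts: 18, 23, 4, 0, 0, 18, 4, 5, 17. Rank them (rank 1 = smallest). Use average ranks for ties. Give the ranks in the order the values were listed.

7.5, 9, 3.5, 1.5, 1.5, 7.5, 3.5, 5, 6

Sorted (ascending): 0, 0, 4, 4, 5, 17, 18, 18, 23
The 2 values of 0 occupy positions 1–2 → average rank (1+2)/2 = 1.5.
The 2 values of 4 occupy positions 3–4 → average rank (3+4)/2 = 3.5.
The 2 values of 18 occupy positions 7–8 → average rank (7+8)/2 = 7.5.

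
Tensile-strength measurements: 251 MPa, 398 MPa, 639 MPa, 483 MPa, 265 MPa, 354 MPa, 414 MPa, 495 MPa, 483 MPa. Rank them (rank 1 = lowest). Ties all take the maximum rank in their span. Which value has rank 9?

639

Sorted (ascending): 251, 265, 354, 398, 414, 483, 483, 495, 639
The 2 values of 483 occupy positions 6–7 → each gets rank 7.
Rank 9 → value 639.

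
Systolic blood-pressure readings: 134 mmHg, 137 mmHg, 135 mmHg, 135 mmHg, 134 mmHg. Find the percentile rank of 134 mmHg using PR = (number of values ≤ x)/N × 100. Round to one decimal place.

40.0

N = 5.
Strictly below 134: 0. Equal to 134: 2.
PR = 2/5 × 100 = 40.0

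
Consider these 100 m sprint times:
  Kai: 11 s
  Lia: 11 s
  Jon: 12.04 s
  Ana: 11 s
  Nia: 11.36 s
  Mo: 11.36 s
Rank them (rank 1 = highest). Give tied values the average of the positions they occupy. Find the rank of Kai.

Sorted (descending): 12.04, 11.36, 11.36, 11, 11, 11
The 2 values of 11.36 occupy positions 2–3 → average rank (2+3)/2 = 2.5.
The 3 values of 11 occupy positions 4–6 → average rank 5.
Kai has value 11 s → rank 5.

5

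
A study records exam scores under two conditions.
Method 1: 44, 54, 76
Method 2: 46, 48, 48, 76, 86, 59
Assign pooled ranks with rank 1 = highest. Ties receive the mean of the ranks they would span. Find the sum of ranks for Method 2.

Sorted (descending): 86, 76, 76, 59, 54, 48, 48, 46, 44
The 2 values of 76 occupy positions 2–3 → average rank (2+3)/2 = 2.5.
The 2 values of 48 occupy positions 6–7 → average rank (6+7)/2 = 6.5.
Method 2 values → pooled ranks: 46→8, 48→6.5, 48→6.5, 76→2.5, 86→1, 59→4
Rank sum = 8 + 6.5 + 6.5 + 2.5 + 1 + 4 = 28.5

28.5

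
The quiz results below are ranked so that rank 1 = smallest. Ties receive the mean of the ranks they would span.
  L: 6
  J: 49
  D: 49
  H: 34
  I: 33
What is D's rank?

4.5

Sorted (ascending): 6, 33, 34, 49, 49
The 2 values of 49 occupy positions 4–5 → average rank (4+5)/2 = 4.5.
D has value 49 → rank 4.5.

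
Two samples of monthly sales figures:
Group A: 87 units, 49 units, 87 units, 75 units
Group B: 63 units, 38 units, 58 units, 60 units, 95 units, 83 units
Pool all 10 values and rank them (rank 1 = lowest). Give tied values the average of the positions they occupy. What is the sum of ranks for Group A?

Sorted (ascending): 38, 49, 58, 60, 63, 75, 83, 87, 87, 95
The 2 values of 87 occupy positions 8–9 → average rank (8+9)/2 = 8.5.
Group A values → pooled ranks: 87→8.5, 49→2, 87→8.5, 75→6
Rank sum = 8.5 + 2 + 8.5 + 6 = 25

25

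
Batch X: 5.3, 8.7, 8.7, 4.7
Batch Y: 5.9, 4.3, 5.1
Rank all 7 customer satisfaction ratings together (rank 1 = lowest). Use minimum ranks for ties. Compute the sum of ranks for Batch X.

Sorted (ascending): 4.3, 4.7, 5.1, 5.3, 5.9, 8.7, 8.7
The 2 values of 8.7 occupy positions 6–7 → each gets rank 6.
Batch X values → pooled ranks: 5.3→4, 8.7→6, 8.7→6, 4.7→2
Rank sum = 4 + 6 + 6 + 2 = 18

18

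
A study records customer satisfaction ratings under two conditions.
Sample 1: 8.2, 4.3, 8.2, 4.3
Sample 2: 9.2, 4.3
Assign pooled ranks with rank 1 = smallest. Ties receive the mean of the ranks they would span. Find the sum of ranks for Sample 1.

Sorted (ascending): 4.3, 4.3, 4.3, 8.2, 8.2, 9.2
The 3 values of 4.3 occupy positions 1–3 → average rank 2.
The 2 values of 8.2 occupy positions 4–5 → average rank (4+5)/2 = 4.5.
Sample 1 values → pooled ranks: 8.2→4.5, 4.3→2, 8.2→4.5, 4.3→2
Rank sum = 4.5 + 2 + 4.5 + 2 = 13

13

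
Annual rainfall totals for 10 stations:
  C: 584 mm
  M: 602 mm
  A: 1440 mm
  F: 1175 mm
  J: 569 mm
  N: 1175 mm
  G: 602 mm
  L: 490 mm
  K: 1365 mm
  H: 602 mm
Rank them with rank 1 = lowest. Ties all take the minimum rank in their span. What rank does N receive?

7

Sorted (ascending): 490, 569, 584, 602, 602, 602, 1175, 1175, 1365, 1440
The 3 values of 602 occupy positions 4–6 → each gets rank 4.
The 2 values of 1175 occupy positions 7–8 → each gets rank 7.
N has value 1175 mm → rank 7.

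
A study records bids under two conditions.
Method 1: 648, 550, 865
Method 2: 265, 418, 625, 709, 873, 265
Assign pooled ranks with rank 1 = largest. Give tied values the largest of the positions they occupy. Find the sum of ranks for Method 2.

34

Sorted (descending): 873, 865, 709, 648, 625, 550, 418, 265, 265
The 2 values of 265 occupy positions 8–9 → each gets rank 9.
Method 2 values → pooled ranks: 265→9, 418→7, 625→5, 709→3, 873→1, 265→9
Rank sum = 9 + 7 + 5 + 3 + 1 + 9 = 34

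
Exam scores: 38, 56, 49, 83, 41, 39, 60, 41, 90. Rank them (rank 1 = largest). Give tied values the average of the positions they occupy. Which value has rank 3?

Sorted (descending): 90, 83, 60, 56, 49, 41, 41, 39, 38
The 2 values of 41 occupy positions 6–7 → average rank (6+7)/2 = 6.5.
Rank 3 → value 60.

60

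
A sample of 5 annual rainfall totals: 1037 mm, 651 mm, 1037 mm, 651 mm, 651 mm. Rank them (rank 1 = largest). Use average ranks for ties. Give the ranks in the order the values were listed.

1.5, 4, 1.5, 4, 4

Sorted (descending): 1037, 1037, 651, 651, 651
The 2 values of 1037 occupy positions 1–2 → average rank (1+2)/2 = 1.5.
The 3 values of 651 occupy positions 3–5 → average rank 4.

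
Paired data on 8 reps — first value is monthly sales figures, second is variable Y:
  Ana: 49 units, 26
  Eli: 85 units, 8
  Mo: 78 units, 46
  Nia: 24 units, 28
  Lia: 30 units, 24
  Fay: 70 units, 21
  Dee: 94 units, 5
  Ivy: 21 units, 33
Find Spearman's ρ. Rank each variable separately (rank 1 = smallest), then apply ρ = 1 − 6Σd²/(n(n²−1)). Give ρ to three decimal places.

-0.619

Ranks of variable 1: 4, 7, 6, 2, 3, 5, 8, 1
Ranks of variable 2: 5, 2, 8, 6, 4, 3, 1, 7
d = r₁ − r₂: -1, 5, -2, -4, -1, 2, 7, -6
d²: 1, 25, 4, 16, 1, 4, 49, 36; Σd² = 136
ρ = 1 − 6·136/(8·63) = 1 − 816/504 = -0.619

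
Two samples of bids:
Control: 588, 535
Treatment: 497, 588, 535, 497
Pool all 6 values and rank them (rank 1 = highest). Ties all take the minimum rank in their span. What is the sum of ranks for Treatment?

Sorted (descending): 588, 588, 535, 535, 497, 497
The 2 values of 588 occupy positions 1–2 → each gets rank 1.
The 2 values of 535 occupy positions 3–4 → each gets rank 3.
The 2 values of 497 occupy positions 5–6 → each gets rank 5.
Treatment values → pooled ranks: 497→5, 588→1, 535→3, 497→5
Rank sum = 5 + 1 + 3 + 5 = 14

14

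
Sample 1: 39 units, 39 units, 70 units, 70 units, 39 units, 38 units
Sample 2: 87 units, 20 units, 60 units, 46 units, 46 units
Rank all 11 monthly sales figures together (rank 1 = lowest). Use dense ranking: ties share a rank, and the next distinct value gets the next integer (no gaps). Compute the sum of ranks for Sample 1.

23

Sorted (ascending): 20, 38, 39, 39, 39, 46, 46, 60, 70, 70, 87
The 3 values of 39 share dense rank 3.
The 2 values of 46 share dense rank 4.
The 2 values of 70 share dense rank 6.
Remaining distinct values take the next consecutive integers.
Sample 1 values → pooled ranks: 39→3, 39→3, 70→6, 70→6, 39→3, 38→2
Rank sum = 3 + 3 + 6 + 6 + 3 + 2 = 23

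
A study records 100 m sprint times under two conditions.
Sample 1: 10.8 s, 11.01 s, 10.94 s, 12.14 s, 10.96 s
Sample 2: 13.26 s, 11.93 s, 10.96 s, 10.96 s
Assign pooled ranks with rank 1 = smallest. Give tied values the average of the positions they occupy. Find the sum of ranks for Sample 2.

24

Sorted (ascending): 10.8, 10.94, 10.96, 10.96, 10.96, 11.01, 11.93, 12.14, 13.26
The 3 values of 10.96 occupy positions 3–5 → average rank 4.
Sample 2 values → pooled ranks: 13.26→9, 11.93→7, 10.96→4, 10.96→4
Rank sum = 9 + 7 + 4 + 4 = 24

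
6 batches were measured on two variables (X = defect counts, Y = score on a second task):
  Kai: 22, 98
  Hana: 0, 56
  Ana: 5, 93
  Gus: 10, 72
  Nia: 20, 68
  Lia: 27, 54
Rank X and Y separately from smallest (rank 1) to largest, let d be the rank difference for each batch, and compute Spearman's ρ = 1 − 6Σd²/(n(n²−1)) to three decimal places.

-0.086

Ranks of variable 1: 5, 1, 2, 3, 4, 6
Ranks of variable 2: 6, 2, 5, 4, 3, 1
d = r₁ − r₂: -1, -1, -3, -1, 1, 5
d²: 1, 1, 9, 1, 1, 25; Σd² = 38
ρ = 1 − 6·38/(6·35) = 1 − 228/210 = -0.086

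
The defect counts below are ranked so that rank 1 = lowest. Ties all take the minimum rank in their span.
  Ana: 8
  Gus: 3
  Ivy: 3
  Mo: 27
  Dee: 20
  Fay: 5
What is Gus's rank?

1

Sorted (ascending): 3, 3, 5, 8, 20, 27
The 2 values of 3 occupy positions 1–2 → each gets rank 1.
Gus has value 3 → rank 1.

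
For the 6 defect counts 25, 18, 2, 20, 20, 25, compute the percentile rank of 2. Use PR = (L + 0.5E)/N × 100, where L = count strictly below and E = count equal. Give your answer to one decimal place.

8.3

N = 6.
Strictly below 2: 0. Equal to 2: 1.
PR = (0 + 0.5·1)/6 × 100 = 8.3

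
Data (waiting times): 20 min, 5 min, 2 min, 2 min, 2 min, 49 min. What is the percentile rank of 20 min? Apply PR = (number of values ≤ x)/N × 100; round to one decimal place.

N = 6.
Strictly below 20: 4. Equal to 20: 1.
PR = 5/6 × 100 = 83.3

83.3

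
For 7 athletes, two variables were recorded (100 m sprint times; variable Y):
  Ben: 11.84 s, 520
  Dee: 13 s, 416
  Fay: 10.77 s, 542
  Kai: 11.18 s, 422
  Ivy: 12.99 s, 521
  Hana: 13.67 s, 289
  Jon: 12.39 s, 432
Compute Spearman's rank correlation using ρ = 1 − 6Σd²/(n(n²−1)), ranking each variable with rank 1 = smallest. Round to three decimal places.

Ranks of variable 1: 3, 6, 1, 2, 5, 7, 4
Ranks of variable 2: 5, 2, 7, 3, 6, 1, 4
d = r₁ − r₂: -2, 4, -6, -1, -1, 6, 0
d²: 4, 16, 36, 1, 1, 36, 0; Σd² = 94
ρ = 1 − 6·94/(7·48) = 1 − 564/336 = -0.679

-0.679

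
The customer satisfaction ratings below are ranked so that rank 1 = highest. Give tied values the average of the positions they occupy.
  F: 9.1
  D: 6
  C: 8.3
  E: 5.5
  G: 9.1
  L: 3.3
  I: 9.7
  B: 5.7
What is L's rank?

Sorted (descending): 9.7, 9.1, 9.1, 8.3, 6, 5.7, 5.5, 3.3
The 2 values of 9.1 occupy positions 2–3 → average rank (2+3)/2 = 2.5.
L has value 3.3 → rank 8.

8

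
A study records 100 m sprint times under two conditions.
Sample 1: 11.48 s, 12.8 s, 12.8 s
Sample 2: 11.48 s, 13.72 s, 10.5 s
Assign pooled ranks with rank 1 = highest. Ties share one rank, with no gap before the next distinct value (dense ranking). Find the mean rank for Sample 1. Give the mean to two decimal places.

2.33

Sorted (descending): 13.72, 12.8, 12.8, 11.48, 11.48, 10.5
The 2 values of 12.8 share dense rank 2.
The 2 values of 11.48 share dense rank 3.
Remaining distinct values take the next consecutive integers.
Sample 1 values → pooled ranks: 11.48→3, 12.8→2, 12.8→2
Mean rank = (3 + 2 + 2) / 3 = 2.33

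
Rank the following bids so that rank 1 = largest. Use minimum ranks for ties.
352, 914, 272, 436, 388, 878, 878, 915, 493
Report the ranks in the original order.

8, 2, 9, 6, 7, 3, 3, 1, 5

Sorted (descending): 915, 914, 878, 878, 493, 436, 388, 352, 272
The 2 values of 878 occupy positions 3–4 → each gets rank 3.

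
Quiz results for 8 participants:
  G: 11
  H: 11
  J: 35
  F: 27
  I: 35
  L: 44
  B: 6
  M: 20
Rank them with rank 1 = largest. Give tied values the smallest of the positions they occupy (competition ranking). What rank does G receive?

6

Sorted (descending): 44, 35, 35, 27, 20, 11, 11, 6
The 2 values of 35 occupy positions 2–3 → each gets rank 2.
The 2 values of 11 occupy positions 6–7 → each gets rank 6.
G has value 11 → rank 6.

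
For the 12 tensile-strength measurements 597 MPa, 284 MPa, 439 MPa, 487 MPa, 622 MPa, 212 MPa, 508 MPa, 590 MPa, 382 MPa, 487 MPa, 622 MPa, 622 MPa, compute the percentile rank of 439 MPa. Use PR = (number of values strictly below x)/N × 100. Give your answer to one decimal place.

25.0

N = 12.
Strictly below 439: 3. Equal to 439: 1.
PR = 3/12 × 100 = 25.0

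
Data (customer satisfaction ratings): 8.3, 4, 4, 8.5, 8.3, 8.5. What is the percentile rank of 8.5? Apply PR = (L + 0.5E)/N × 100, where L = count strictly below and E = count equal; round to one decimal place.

83.3

N = 6.
Strictly below 8.5: 4. Equal to 8.5: 2.
PR = (4 + 0.5·2)/6 × 100 = 83.3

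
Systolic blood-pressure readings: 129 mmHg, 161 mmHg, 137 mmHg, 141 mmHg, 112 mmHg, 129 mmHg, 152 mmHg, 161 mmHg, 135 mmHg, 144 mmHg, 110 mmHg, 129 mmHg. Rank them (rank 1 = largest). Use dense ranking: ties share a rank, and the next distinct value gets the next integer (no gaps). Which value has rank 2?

152

Sorted (descending): 161, 161, 152, 144, 141, 137, 135, 129, 129, 129, 112, 110
The 2 values of 161 share dense rank 1.
The 3 values of 129 share dense rank 7.
Remaining distinct values take the next consecutive integers.
Rank 2 → value 152.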